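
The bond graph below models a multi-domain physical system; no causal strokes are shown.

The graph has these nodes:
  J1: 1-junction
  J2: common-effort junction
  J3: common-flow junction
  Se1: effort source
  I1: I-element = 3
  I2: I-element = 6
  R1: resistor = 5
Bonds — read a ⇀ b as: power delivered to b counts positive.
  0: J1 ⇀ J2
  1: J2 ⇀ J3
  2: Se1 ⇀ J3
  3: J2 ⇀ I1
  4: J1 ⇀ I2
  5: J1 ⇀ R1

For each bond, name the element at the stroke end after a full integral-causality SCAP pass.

bond 0 stroke at J1
bond 1 stroke at J2
bond 2 stroke at J3
bond 3 stroke at I1
bond 4 stroke at I2
bond 5 stroke at J1

β2 |J3  (Se1: effort source, stroke at far end)
β1 |J2  (closing 1-jn rule on J3)
β0 |J1  (J2 effort already set via bond 1)
β3 |I1  (J2 effort already set via bond 1)
β4 |I2  (I2 outputs flow p/I2)
β5 |J1  (J1: bond 4 brought flow, rest push out)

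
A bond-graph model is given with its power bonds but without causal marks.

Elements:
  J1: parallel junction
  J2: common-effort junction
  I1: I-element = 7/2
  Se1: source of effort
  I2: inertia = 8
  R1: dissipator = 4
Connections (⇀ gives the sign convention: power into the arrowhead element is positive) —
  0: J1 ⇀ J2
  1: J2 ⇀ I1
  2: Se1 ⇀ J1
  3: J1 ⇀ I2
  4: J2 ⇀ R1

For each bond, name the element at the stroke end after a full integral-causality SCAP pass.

bond 2 stroke→J1  (Se1: effort source, stroke at far end)
bond 0 stroke→J2  (0-jn J1 has e-setter on 2)
bond 3 stroke→I2  (J1 effort already set via bond 2)
bond 1 stroke→I1  (0-jn J2 has e-setter on 0)
bond 4 stroke→R1  (J2: bond 0 brought effort, rest push out)

#0 →J2
#1 →I1
#2 →J1
#3 →I2
#4 →R1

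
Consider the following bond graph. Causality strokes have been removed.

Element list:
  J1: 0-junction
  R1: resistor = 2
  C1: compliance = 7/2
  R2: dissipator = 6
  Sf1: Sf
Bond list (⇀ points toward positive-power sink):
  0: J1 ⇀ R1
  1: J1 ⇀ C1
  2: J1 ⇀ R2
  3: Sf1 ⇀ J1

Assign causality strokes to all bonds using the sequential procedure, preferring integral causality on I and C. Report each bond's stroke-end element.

b0 →R1
b1 →J1
b2 →R2
b3 →Sf1

β3 stroke→Sf1  (Sf1 fixes flow; stroke at Sf1)
β1 stroke→J1  (C1 outputs effort q/C1)
β0 stroke→R1  (J1: bond 1 brought effort, rest push out)
β2 stroke→R2  (0-jn J1 has e-setter on 1)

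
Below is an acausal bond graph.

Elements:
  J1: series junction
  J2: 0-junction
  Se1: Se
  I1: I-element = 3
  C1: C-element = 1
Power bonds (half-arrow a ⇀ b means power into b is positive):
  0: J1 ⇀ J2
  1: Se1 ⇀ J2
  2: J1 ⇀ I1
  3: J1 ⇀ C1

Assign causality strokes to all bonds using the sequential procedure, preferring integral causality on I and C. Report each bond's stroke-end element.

b0 |J1
b1 |J2
b2 |I1
b3 |J1

b1 |J2  (source Se1 imposes e)
b0 |J1  (common-e at J2 fixed by 1)
b2 |I1  (I1 integral (f out))
b3 |J1  (J1: bond 2 brought flow, rest push out)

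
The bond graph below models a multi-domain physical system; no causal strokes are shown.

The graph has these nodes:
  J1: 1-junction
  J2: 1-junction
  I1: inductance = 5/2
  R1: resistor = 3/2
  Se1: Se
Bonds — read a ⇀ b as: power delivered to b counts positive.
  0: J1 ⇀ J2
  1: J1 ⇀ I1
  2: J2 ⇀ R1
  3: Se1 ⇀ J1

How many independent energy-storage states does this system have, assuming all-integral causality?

bond 3 stroke at J1  (source Se1 imposes e)
bond 1 stroke at I1  (I1 outputs flow p/I1)
bond 0 stroke at J1  (common-f at J1 fixed by 1)
bond 2 stroke at J2  (common-f at J2 fixed by 0)

1  (I1 all integral)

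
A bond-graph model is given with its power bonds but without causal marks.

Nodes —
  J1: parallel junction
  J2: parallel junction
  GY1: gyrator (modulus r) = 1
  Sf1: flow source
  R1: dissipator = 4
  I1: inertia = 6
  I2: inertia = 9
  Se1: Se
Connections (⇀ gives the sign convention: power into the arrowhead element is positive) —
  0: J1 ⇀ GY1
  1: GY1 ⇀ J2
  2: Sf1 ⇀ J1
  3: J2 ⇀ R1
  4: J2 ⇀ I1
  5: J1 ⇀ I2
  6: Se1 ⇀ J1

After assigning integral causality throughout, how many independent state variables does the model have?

2  (I1, I2 all integral)

b2 stroke→Sf1  (source Sf1 imposes f)
b6 stroke→J1  (Se1 fixes effort; stroke away)
b0 stroke→GY1  (common-e at J1 fixed by 6)
b5 stroke→I2  (0-jn J1 has e-setter on 6)
b1 stroke→GY1  (GY GY1: same side as bond 0)
b4 stroke→I1  (I1 outputs flow p/I1)
b3 stroke→J2  (J2 needs exactly one e-in)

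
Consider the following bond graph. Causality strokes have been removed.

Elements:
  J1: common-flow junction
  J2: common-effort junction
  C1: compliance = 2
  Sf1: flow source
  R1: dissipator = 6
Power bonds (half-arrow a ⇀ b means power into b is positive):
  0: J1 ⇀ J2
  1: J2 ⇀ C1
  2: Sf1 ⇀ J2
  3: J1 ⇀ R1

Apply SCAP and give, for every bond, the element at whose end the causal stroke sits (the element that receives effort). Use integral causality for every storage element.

#0 |J1
#1 |J2
#2 |Sf1
#3 |R1

β2 stroke at Sf1  (source Sf1 imposes f)
β1 stroke at J2  (prefer integral on C1)
β0 stroke at J1  (J2 effort already set via bond 1)
β3 stroke at R1  (closing 1-jn rule on J1)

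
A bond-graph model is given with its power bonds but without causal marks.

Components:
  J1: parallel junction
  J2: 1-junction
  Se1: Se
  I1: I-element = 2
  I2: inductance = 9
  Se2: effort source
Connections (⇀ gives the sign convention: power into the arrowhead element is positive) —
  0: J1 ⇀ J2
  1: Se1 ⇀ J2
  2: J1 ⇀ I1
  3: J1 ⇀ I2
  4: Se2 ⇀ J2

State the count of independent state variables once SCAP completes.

2  (I1, I2 all integral)

b1 →J2  (Se1 fixes effort; stroke away)
b4 →J2  (source Se2 imposes e)
b0 →J1  (J2: last free bond brings flow in)
b2 →I1  (0-jn J1 has e-setter on 0)
b3 →I2  (J1: bond 0 brought effort, rest push out)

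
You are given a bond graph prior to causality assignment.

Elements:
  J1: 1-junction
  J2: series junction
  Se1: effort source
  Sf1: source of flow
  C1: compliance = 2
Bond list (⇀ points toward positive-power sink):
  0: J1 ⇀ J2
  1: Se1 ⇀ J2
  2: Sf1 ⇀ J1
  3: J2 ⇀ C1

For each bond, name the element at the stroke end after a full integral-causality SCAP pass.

b1 stroke at J2  (Se1 (Se) sets effort on bond)
b2 stroke at Sf1  (source Sf1 imposes f)
b0 stroke at J1  (J1: bond 2 brought flow, rest push out)
b3 stroke at J2  (J2: bond 0 brought flow, rest push out)

b0 |J1
b1 |J2
b2 |Sf1
b3 |J2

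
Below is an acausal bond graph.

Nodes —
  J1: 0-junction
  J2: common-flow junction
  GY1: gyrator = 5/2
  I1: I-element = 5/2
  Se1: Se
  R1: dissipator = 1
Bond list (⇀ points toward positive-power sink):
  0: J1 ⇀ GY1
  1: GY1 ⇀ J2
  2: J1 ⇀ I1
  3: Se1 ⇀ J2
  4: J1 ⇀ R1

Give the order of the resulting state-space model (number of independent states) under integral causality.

#3 →J2  (Se1 (Se) sets effort on bond)
#1 →GY1  (only one flow-in slot at J2)
#0 →GY1  (GY1: gyrator matches bond 1)
#2 →I1  (prefer integral on I1)
#4 →J1  (only one effort-in slot at J1)

1  (I1 all integral)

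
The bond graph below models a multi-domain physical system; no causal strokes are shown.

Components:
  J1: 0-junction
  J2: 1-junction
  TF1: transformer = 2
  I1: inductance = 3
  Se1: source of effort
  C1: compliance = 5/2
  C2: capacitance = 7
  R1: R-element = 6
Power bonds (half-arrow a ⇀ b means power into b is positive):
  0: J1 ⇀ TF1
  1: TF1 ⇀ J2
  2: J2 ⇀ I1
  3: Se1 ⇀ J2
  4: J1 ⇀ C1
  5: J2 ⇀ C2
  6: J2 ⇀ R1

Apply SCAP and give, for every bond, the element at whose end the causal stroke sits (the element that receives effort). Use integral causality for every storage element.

b0 |TF1
b1 |J2
b2 |I1
b3 |J2
b4 |J1
b5 |J2
b6 |J2

β3 stroke→J2  (Se1 (Se) sets effort on bond)
β2 stroke→I1  (I1 integral (f out))
β1 stroke→J2  (1-jn J2 has f-setter on 2)
β5 stroke→J2  (common-f at J2 fixed by 2)
β6 stroke→J2  (J2: bond 2 brought flow, rest push out)
β0 stroke→TF1  (TF TF1: opposite of bond 1)
β4 stroke→J1  (J1: last free bond brings effort in)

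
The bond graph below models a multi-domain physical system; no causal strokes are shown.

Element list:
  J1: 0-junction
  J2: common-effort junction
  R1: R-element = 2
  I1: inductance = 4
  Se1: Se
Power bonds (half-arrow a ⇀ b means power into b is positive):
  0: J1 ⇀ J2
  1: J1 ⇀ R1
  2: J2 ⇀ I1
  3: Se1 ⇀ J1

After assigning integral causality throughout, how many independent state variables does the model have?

b3 |J1  (Se1 fixes effort; stroke away)
b0 |J2  (common-e at J1 fixed by 3)
b1 |R1  (J1 effort already set via bond 3)
b2 |I1  (J2: bond 0 brought effort, rest push out)

1  (I1 all integral)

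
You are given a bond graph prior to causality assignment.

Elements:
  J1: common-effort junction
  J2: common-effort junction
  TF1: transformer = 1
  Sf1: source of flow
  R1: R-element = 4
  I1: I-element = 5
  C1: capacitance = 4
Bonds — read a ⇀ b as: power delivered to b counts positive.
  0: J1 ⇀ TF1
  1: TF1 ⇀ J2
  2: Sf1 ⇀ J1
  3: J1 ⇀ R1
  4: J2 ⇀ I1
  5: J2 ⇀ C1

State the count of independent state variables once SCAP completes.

2  (C1, I1 all integral)

b2 stroke→Sf1  (Sf1: flow source, stroke at near end)
b4 stroke→I1  (prefer integral on I1)
b5 stroke→J2  (C1 outputs effort q/C1)
b1 stroke→TF1  (0-jn J2 has e-setter on 5)
b0 stroke→J1  (TF1 one-in-one-out from 1)
b3 stroke→R1  (common-e at J1 fixed by 0)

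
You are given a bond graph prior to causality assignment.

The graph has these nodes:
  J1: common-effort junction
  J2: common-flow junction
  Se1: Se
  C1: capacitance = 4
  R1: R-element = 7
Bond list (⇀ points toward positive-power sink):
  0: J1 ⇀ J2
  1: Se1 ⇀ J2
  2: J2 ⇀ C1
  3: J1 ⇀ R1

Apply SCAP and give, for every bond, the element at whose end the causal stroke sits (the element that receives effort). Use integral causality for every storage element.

bond 0 stroke at J1
bond 1 stroke at J2
bond 2 stroke at J2
bond 3 stroke at R1

b1 stroke→J2  (Se1 (Se) sets effort on bond)
b2 stroke→J2  (C1 outputs effort q/C1)
b0 stroke→J1  (J2: last free bond brings flow in)
b3 stroke→R1  (J1 effort already set via bond 0)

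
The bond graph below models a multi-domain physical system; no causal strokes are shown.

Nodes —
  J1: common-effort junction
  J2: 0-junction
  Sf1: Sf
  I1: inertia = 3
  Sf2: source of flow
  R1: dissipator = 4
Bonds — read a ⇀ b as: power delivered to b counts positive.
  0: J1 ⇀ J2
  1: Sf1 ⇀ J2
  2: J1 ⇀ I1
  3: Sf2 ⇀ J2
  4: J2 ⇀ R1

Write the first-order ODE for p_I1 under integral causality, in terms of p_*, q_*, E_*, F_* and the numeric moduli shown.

dp_I1/dt = 4*F_Sf1 + 4*F_Sf2 - 4*p_I1/3

#1 →Sf1  (source Sf1 imposes f)
#3 →Sf2  (Sf2 (Sf) sets flow on bond)
#2 →I1  (prefer integral on I1)
#0 →J1  (closing 0-jn rule on J1)
#4 →J2  (only one effort-in slot at J2)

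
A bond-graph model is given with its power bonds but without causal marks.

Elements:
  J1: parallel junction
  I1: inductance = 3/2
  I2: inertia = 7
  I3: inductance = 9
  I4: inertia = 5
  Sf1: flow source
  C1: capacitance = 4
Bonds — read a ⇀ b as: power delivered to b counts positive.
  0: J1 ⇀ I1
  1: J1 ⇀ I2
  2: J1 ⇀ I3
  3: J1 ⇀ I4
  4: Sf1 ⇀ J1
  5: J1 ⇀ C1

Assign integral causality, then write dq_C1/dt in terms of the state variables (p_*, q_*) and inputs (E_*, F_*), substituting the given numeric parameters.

dq_C1/dt = F_Sf1 - 2*p_I1/3 - p_I2/7 - p_I3/9 - p_I4/5

bond 4 |Sf1  (Sf1 (Sf) sets flow on bond)
bond 0 |I1  (prefer integral on I1)
bond 1 |I2  (I2: I, integral causality)
bond 2 |I3  (I3: I, integral causality)
bond 3 |I4  (I4 outputs flow p/I4)
bond 5 |J1  (closing 0-jn rule on J1)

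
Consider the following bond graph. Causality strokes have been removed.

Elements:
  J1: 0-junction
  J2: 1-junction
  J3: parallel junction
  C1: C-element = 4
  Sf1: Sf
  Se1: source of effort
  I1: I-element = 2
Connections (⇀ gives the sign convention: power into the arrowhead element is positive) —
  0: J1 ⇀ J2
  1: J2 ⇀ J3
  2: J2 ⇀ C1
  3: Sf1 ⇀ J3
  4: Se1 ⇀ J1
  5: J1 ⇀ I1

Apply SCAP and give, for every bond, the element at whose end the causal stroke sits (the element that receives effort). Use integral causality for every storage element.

b0 |J2
b1 |J3
b2 |J2
b3 |Sf1
b4 |J1
b5 |I1

b3 stroke→Sf1  (Sf1 (Sf) sets flow on bond)
b4 stroke→J1  (source Se1 imposes e)
b0 stroke→J2  (0-jn J1 has e-setter on 4)
b5 stroke→I1  (0-jn J1 has e-setter on 4)
b1 stroke→J3  (J3: last free bond brings effort in)
b2 stroke→J2  (J2: bond 1 brought flow, rest push out)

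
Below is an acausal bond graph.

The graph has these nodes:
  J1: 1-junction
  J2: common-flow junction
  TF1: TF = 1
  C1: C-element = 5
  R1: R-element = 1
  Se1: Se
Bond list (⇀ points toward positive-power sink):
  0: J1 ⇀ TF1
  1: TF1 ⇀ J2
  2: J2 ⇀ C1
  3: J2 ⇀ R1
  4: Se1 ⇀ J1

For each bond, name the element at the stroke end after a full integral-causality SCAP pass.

#4 →J1  (Se1: effort source, stroke at far end)
#0 →TF1  (J1 needs exactly one f-in)
#1 →J2  (TF TF1: opposite of bond 0)
#2 →J2  (C1: C, integral causality)
#3 →R1  (closing 1-jn rule on J2)

b0 |TF1
b1 |J2
b2 |J2
b3 |R1
b4 |J1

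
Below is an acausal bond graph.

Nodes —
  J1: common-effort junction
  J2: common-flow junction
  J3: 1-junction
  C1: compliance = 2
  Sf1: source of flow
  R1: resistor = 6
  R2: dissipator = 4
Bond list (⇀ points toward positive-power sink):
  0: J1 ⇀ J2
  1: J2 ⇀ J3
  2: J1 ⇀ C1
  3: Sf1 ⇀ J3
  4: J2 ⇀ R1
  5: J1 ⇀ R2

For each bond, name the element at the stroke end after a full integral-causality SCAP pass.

b3 stroke→Sf1  (source Sf1 imposes f)
b1 stroke→J3  (J3 flow already set via bond 3)
b0 stroke→J2  (1-jn J2 has f-setter on 1)
b4 stroke→J2  (J2 flow already set via bond 1)
b2 stroke→J1  (C1 integral (e out))
b5 stroke→R2  (J1 effort already set via bond 2)

b0 |J2
b1 |J3
b2 |J1
b3 |Sf1
b4 |J2
b5 |R2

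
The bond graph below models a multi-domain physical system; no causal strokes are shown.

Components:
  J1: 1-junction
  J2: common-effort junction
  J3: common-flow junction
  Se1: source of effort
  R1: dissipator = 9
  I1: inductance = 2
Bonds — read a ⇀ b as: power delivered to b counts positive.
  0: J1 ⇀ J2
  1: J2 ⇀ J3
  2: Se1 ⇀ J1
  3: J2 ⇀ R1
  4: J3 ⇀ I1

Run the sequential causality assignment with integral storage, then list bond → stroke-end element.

bond 2 stroke→J1  (Se1: effort source, stroke at far end)
bond 0 stroke→J2  (J1 needs exactly one f-in)
bond 1 stroke→J3  (J2 effort already set via bond 0)
bond 3 stroke→R1  (J2 effort already set via bond 0)
bond 4 stroke→I1  (J3: last free bond brings flow in)

#0 stroke at J2
#1 stroke at J3
#2 stroke at J1
#3 stroke at R1
#4 stroke at I1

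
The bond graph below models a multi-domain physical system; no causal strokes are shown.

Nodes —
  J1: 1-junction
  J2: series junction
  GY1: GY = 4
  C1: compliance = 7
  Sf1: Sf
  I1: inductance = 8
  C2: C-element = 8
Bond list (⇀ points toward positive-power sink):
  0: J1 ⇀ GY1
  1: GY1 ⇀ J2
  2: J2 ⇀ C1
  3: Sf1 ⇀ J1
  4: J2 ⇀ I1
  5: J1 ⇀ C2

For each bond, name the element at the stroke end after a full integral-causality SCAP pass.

bond 3 →Sf1  (source Sf1 imposes f)
bond 0 →J1  (common-f at J1 fixed by 3)
bond 5 →J1  (J1 flow already set via bond 3)
bond 1 →J2  (through GY1, causality inverts; strokes same side of GY1)
bond 2 →J2  (C1: C, integral causality)
bond 4 →I1  (only one flow-in slot at J2)

#0 |J1
#1 |J2
#2 |J2
#3 |Sf1
#4 |I1
#5 |J1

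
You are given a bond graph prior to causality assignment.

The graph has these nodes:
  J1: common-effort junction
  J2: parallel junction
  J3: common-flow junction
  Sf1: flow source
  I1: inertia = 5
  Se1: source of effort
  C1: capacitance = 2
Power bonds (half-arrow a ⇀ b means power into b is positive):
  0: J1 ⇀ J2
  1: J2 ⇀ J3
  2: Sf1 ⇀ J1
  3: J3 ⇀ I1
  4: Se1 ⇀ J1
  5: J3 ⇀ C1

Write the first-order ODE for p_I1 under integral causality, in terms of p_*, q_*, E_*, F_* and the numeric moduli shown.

β2 stroke at Sf1  (Sf1 (Sf) sets flow on bond)
β4 stroke at J1  (source Se1 imposes e)
β0 stroke at J2  (J1: bond 4 brought effort, rest push out)
β1 stroke at J3  (J2: bond 0 brought effort, rest push out)
β3 stroke at I1  (I1 outputs flow p/I1)
β5 stroke at J3  (J3: bond 3 brought flow, rest push out)

dp_I1/dt = E_Se1 - q_C1/2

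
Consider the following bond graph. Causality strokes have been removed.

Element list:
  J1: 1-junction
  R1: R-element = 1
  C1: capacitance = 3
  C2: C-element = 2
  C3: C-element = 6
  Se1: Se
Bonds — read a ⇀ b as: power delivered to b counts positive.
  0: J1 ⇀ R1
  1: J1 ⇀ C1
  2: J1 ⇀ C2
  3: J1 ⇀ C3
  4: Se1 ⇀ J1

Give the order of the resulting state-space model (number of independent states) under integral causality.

#4 |J1  (Se1 (Se) sets effort on bond)
#1 |J1  (prefer integral on C1)
#2 |J1  (C2: C, integral causality)
#3 |J1  (prefer integral on C3)
#0 |R1  (J1: last free bond brings flow in)

3  (C1, C2, C3 all integral)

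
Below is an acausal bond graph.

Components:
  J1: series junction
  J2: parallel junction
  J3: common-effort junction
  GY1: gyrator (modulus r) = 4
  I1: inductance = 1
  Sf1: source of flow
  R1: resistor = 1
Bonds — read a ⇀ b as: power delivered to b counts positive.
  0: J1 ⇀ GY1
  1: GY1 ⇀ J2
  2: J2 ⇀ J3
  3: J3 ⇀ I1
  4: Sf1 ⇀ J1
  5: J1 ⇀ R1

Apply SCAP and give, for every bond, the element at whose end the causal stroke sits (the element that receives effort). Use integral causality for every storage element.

bond 4 →Sf1  (Sf1 fixes flow; stroke at Sf1)
bond 0 →J1  (1-jn J1 has f-setter on 4)
bond 5 →J1  (common-f at J1 fixed by 4)
bond 1 →J2  (through GY1, causality inverts; strokes same side of GY1)
bond 2 →J3  (J2 effort already set via bond 1)
bond 3 →I1  (0-jn J3 has e-setter on 2)

bond 0 |J1
bond 1 |J2
bond 2 |J3
bond 3 |I1
bond 4 |Sf1
bond 5 |J1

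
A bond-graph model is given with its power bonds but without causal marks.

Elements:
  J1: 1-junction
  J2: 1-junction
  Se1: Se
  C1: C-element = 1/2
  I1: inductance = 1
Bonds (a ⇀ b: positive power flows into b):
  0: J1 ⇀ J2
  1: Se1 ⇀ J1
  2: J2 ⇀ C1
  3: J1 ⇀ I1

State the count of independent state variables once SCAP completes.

2  (C1, I1 all integral)

bond 1 stroke at J1  (Se1: effort source, stroke at far end)
bond 2 stroke at J2  (C1: C, integral causality)
bond 0 stroke at J1  (J2: last free bond brings flow in)
bond 3 stroke at I1  (only one flow-in slot at J1)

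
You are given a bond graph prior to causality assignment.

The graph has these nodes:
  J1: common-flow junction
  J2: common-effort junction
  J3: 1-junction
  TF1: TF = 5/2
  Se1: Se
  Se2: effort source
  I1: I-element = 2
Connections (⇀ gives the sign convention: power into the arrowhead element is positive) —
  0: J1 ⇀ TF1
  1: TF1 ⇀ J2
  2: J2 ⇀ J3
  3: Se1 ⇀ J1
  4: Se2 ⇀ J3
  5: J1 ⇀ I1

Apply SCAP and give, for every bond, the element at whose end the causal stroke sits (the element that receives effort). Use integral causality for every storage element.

β0 stroke→J1
β1 stroke→TF1
β2 stroke→J2
β3 stroke→J1
β4 stroke→J3
β5 stroke→I1

bond 3 stroke→J1  (Se1 fixes effort; stroke away)
bond 4 stroke→J3  (Se2 fixes effort; stroke away)
bond 2 stroke→J2  (J3 needs exactly one f-in)
bond 1 stroke→TF1  (J2: bond 2 brought effort, rest push out)
bond 0 stroke→J1  (TF1: transformer flips bond 1)
bond 5 stroke→I1  (closing 1-jn rule on J1)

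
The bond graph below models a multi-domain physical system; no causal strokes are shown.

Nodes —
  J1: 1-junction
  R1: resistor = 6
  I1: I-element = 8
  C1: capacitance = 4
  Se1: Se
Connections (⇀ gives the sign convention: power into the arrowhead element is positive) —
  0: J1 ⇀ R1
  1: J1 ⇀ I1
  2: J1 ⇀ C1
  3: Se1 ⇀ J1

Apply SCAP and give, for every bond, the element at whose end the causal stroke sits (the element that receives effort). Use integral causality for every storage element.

#3 stroke at J1  (Se1: effort source, stroke at far end)
#1 stroke at I1  (I1: I, integral causality)
#0 stroke at J1  (J1 flow already set via bond 1)
#2 stroke at J1  (J1: bond 1 brought flow, rest push out)

β0 →J1
β1 →I1
β2 →J1
β3 →J1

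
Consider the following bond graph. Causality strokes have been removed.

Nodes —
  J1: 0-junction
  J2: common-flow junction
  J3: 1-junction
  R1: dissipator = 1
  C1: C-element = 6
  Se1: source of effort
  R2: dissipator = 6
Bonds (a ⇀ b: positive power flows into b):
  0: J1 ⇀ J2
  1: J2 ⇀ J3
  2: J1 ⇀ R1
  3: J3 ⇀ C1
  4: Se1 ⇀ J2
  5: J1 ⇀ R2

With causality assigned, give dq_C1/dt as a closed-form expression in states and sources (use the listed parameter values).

dq_C1/dt = 7*E_Se1/6 - 7*q_C1/36

bond 4 |J2  (Se1 fixes effort; stroke away)
bond 3 |J3  (prefer integral on C1)
bond 1 |J2  (only one flow-in slot at J3)
bond 0 |J1  (only one flow-in slot at J2)
bond 2 |R1  (J1: bond 0 brought effort, rest push out)
bond 5 |R2  (J1: bond 0 brought effort, rest push out)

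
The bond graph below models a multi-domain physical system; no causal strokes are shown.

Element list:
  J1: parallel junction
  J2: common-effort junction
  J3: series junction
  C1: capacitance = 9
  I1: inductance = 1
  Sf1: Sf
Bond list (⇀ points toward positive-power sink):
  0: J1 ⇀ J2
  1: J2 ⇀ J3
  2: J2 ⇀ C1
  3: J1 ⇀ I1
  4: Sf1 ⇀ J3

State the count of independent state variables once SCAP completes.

2  (C1, I1 all integral)

β4 stroke→Sf1  (source Sf1 imposes f)
β1 stroke→J3  (common-f at J3 fixed by 4)
β2 stroke→J2  (C1: C, integral causality)
β0 stroke→J1  (J2: bond 2 brought effort, rest push out)
β3 stroke→I1  (J1: bond 0 brought effort, rest push out)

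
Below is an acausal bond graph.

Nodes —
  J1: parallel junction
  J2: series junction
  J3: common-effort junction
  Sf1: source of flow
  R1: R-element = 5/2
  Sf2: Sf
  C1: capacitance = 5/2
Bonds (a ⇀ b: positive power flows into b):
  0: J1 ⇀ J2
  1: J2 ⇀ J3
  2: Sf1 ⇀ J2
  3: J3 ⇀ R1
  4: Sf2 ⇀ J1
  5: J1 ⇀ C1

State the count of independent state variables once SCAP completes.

1  (C1 all integral)

b2 |Sf1  (Sf1: flow source, stroke at near end)
b4 |Sf2  (Sf2 (Sf) sets flow on bond)
b0 |J2  (J2 flow already set via bond 2)
b1 |J2  (J2: bond 2 brought flow, rest push out)
b3 |J3  (closing 0-jn rule on J3)
b5 |J1  (J1 needs exactly one e-in)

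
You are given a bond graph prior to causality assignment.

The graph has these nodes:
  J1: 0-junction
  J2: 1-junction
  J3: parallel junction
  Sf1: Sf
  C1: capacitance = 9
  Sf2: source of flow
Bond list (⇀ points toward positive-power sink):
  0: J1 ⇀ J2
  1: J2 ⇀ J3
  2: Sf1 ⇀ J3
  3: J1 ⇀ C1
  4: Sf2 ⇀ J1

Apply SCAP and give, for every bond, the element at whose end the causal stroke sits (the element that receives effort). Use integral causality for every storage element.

β0 |J2
β1 |J3
β2 |Sf1
β3 |J1
β4 |Sf2

#2 stroke→Sf1  (source Sf1 imposes f)
#4 stroke→Sf2  (Sf2 fixes flow; stroke at Sf2)
#1 stroke→J3  (J3 needs exactly one e-in)
#0 stroke→J2  (J2: bond 1 brought flow, rest push out)
#3 stroke→J1  (J1: last free bond brings effort in)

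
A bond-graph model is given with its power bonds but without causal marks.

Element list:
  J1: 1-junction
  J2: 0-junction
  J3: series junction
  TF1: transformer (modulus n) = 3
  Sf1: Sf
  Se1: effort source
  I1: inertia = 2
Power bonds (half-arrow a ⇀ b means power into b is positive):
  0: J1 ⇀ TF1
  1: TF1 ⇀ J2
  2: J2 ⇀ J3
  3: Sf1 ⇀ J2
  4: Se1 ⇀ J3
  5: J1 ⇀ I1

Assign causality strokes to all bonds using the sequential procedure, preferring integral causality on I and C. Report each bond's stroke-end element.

b3 stroke at Sf1  (Sf1 (Sf) sets flow on bond)
b4 stroke at J3  (Se1 fixes effort; stroke away)
b2 stroke at J2  (J3: last free bond brings flow in)
b1 stroke at TF1  (0-jn J2 has e-setter on 2)
b0 stroke at J1  (TF TF1: opposite of bond 1)
b5 stroke at I1  (J1: last free bond brings flow in)

b0 stroke at J1
b1 stroke at TF1
b2 stroke at J2
b3 stroke at Sf1
b4 stroke at J3
b5 stroke at I1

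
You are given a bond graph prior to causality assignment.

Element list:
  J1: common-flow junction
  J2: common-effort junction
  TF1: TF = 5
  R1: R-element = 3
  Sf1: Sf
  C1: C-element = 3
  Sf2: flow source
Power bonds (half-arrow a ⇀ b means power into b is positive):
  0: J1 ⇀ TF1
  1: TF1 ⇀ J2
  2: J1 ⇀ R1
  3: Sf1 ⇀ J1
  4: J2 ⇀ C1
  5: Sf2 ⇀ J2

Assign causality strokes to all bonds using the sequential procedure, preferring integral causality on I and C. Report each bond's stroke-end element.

b0 stroke at J1
b1 stroke at TF1
b2 stroke at J1
b3 stroke at Sf1
b4 stroke at J2
b5 stroke at Sf2

β3 |Sf1  (Sf1 (Sf) sets flow on bond)
β5 |Sf2  (Sf2 fixes flow; stroke at Sf2)
β0 |J1  (1-jn J1 has f-setter on 3)
β2 |J1  (1-jn J1 has f-setter on 3)
β1 |TF1  (TF TF1: opposite of bond 0)
β4 |J2  (J2: last free bond brings effort in)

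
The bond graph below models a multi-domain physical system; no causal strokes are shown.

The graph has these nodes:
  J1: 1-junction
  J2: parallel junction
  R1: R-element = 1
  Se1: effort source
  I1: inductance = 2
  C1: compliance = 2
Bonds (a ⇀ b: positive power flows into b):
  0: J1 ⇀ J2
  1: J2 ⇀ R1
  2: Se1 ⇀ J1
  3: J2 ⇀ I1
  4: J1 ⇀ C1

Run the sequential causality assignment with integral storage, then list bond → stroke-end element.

b2 |J1  (Se1 (Se) sets effort on bond)
b3 |I1  (I1 integral (f out))
b4 |J1  (prefer integral on C1)
b0 |J2  (closing 1-jn rule on J1)
b1 |R1  (J2: bond 0 brought effort, rest push out)

b0 stroke→J2
b1 stroke→R1
b2 stroke→J1
b3 stroke→I1
b4 stroke→J1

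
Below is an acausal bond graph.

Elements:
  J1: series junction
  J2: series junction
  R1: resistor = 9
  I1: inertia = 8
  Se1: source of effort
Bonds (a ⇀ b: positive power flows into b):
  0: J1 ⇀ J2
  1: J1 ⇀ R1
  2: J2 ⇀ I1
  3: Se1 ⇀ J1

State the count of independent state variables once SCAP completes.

bond 3 |J1  (source Se1 imposes e)
bond 2 |I1  (I1 integral (f out))
bond 0 |J2  (J2 flow already set via bond 2)
bond 1 |J1  (J1: bond 0 brought flow, rest push out)

1  (I1 all integral)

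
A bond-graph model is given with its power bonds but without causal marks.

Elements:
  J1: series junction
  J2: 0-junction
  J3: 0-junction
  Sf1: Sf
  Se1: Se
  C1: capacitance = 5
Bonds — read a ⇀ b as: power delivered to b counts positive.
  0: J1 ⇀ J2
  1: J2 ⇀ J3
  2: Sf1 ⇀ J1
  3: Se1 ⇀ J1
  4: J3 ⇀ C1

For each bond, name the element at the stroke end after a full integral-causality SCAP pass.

bond 0 →J1
bond 1 →J2
bond 2 →Sf1
bond 3 →J1
bond 4 →J3

bond 2 →Sf1  (Sf1 fixes flow; stroke at Sf1)
bond 3 →J1  (Se1 fixes effort; stroke away)
bond 0 →J1  (common-f at J1 fixed by 2)
bond 1 →J2  (J2 needs exactly one e-in)
bond 4 →J3  (only one effort-in slot at J3)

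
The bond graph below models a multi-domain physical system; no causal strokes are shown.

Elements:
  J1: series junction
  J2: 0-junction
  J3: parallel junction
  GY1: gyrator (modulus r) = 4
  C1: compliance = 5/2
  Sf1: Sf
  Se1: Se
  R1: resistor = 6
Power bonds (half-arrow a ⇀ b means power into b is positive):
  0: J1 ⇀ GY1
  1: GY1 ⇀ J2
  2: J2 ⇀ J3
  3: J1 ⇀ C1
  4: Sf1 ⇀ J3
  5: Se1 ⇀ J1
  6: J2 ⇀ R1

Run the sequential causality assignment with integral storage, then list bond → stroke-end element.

b4 →Sf1  (Sf1 (Sf) sets flow on bond)
b5 →J1  (Se1 fixes effort; stroke away)
b2 →J3  (closing 0-jn rule on J3)
b3 →J1  (C1 integral (e out))
b0 →GY1  (J1 needs exactly one f-in)
b1 →GY1  (GY1 both-in/both-out from 0)
b6 →J2  (J2: last free bond brings effort in)

b0 stroke→GY1
b1 stroke→GY1
b2 stroke→J3
b3 stroke→J1
b4 stroke→Sf1
b5 stroke→J1
b6 stroke→J2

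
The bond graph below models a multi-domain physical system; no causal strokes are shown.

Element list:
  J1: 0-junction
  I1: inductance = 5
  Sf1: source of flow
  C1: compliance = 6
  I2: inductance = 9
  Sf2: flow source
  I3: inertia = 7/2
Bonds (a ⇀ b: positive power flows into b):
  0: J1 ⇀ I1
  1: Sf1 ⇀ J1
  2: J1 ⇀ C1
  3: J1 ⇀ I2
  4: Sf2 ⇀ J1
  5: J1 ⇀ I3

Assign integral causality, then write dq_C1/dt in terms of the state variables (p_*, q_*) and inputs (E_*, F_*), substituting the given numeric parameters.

#1 |Sf1  (Sf1: flow source, stroke at near end)
#4 |Sf2  (Sf2 fixes flow; stroke at Sf2)
#0 |I1  (I1 integral (f out))
#2 |J1  (C1 outputs effort q/C1)
#3 |I2  (J1: bond 2 brought effort, rest push out)
#5 |I3  (0-jn J1 has e-setter on 2)

dq_C1/dt = F_Sf1 + F_Sf2 - p_I1/5 - p_I2/9 - 2*p_I3/7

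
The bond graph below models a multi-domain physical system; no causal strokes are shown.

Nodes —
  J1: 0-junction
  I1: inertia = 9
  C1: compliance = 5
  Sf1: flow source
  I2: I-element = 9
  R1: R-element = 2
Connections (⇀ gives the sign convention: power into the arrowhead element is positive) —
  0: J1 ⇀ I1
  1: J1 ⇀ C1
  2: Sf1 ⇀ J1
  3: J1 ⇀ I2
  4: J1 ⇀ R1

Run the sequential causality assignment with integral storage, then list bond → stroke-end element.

#2 |Sf1  (Sf1 fixes flow; stroke at Sf1)
#0 |I1  (I1: I, integral causality)
#1 |J1  (C1 outputs effort q/C1)
#3 |I2  (common-e at J1 fixed by 1)
#4 |R1  (J1: bond 1 brought effort, rest push out)

bond 0 |I1
bond 1 |J1
bond 2 |Sf1
bond 3 |I2
bond 4 |R1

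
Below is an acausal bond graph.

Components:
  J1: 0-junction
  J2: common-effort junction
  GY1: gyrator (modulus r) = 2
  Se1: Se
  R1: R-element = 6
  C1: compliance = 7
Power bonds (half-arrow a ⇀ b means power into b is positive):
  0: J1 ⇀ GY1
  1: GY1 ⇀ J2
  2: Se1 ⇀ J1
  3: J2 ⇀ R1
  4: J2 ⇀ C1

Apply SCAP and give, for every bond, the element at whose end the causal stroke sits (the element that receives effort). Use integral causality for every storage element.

bond 0 stroke→GY1
bond 1 stroke→GY1
bond 2 stroke→J1
bond 3 stroke→R1
bond 4 stroke→J2

bond 2 stroke→J1  (source Se1 imposes e)
bond 0 stroke→GY1  (common-e at J1 fixed by 2)
bond 1 stroke→GY1  (through GY1, causality inverts; strokes same side of GY1)
bond 4 stroke→J2  (C1: C, integral causality)
bond 3 stroke→R1  (common-e at J2 fixed by 4)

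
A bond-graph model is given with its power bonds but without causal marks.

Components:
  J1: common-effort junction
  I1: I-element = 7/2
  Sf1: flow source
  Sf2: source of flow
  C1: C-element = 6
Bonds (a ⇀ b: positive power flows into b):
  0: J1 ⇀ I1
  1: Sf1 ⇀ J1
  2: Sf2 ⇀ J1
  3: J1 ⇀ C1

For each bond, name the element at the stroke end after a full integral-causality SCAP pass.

b0 stroke→I1
b1 stroke→Sf1
b2 stroke→Sf2
b3 stroke→J1

β1 stroke→Sf1  (source Sf1 imposes f)
β2 stroke→Sf2  (Sf2 (Sf) sets flow on bond)
β0 stroke→I1  (I1 outputs flow p/I1)
β3 stroke→J1  (J1: last free bond brings effort in)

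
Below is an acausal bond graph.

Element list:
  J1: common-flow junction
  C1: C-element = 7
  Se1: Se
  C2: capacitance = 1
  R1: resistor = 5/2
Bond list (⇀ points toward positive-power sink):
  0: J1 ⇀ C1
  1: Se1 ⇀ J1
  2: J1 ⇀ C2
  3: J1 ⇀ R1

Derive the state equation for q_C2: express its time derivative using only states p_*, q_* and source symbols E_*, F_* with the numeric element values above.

dq_C2/dt = 2*E_Se1/5 - 2*q_C1/35 - 2*q_C2/5

b1 |J1  (Se1 fixes effort; stroke away)
b0 |J1  (C1 outputs effort q/C1)
b2 |J1  (C2 integral (e out))
b3 |R1  (only one flow-in slot at J1)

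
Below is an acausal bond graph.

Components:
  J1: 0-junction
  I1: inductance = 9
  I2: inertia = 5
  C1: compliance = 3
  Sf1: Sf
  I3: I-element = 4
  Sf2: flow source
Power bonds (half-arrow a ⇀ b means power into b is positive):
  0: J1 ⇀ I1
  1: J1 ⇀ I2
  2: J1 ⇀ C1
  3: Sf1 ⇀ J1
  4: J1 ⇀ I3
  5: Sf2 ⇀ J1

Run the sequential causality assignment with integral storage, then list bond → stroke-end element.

b0 →I1
b1 →I2
b2 →J1
b3 →Sf1
b4 →I3
b5 →Sf2

#3 stroke at Sf1  (source Sf1 imposes f)
#5 stroke at Sf2  (Sf2 (Sf) sets flow on bond)
#0 stroke at I1  (I1: I, integral causality)
#1 stroke at I2  (I2 outputs flow p/I2)
#2 stroke at J1  (prefer integral on C1)
#4 stroke at I3  (J1: bond 2 brought effort, rest push out)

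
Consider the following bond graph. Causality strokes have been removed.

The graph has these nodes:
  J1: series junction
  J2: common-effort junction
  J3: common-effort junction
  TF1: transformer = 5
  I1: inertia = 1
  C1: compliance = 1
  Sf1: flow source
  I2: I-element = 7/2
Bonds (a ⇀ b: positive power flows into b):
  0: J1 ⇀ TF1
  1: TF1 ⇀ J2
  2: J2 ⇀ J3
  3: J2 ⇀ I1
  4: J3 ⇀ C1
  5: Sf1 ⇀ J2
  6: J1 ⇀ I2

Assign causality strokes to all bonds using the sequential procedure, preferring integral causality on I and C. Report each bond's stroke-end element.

β0 |J1
β1 |TF1
β2 |J2
β3 |I1
β4 |J3
β5 |Sf1
β6 |I2

#5 |Sf1  (Sf1 fixes flow; stroke at Sf1)
#3 |I1  (I1 integral (f out))
#4 |J3  (C1: C, integral causality)
#2 |J2  (common-e at J3 fixed by 4)
#1 |TF1  (J2 effort already set via bond 2)
#0 |J1  (TF TF1: opposite of bond 1)
#6 |I2  (J1: last free bond brings flow in)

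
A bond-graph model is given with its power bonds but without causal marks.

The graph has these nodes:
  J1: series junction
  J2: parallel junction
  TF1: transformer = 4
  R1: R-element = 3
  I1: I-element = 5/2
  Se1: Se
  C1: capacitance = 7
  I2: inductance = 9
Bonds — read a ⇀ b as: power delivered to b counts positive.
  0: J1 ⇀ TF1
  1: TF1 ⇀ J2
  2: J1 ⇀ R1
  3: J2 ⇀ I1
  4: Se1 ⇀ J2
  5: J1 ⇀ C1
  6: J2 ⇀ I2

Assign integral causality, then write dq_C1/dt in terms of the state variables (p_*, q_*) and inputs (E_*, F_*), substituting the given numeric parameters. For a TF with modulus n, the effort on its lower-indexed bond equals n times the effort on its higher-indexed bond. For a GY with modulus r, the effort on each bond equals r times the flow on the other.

#4 stroke→J2  (Se1 fixes effort; stroke away)
#1 stroke→TF1  (0-jn J2 has e-setter on 4)
#3 stroke→I1  (0-jn J2 has e-setter on 4)
#6 stroke→I2  (0-jn J2 has e-setter on 4)
#0 stroke→J1  (TF1 one-in-one-out from 1)
#5 stroke→J1  (prefer integral on C1)
#2 stroke→R1  (J1 needs exactly one f-in)

dq_C1/dt = -4*E_Se1/3 - q_C1/21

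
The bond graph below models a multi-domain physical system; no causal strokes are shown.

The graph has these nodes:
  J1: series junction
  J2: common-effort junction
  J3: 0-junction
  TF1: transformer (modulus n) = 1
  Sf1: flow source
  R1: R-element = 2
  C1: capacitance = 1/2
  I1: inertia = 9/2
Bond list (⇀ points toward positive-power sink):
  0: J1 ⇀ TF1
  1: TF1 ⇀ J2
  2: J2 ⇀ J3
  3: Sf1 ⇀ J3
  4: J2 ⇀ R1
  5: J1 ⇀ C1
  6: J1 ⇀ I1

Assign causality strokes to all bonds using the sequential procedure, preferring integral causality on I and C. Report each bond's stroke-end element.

bond 0 →J1
bond 1 →TF1
bond 2 →J3
bond 3 →Sf1
bond 4 →J2
bond 5 →J1
bond 6 →I1

β3 |Sf1  (source Sf1 imposes f)
β2 |J3  (only one effort-in slot at J3)
β5 |J1  (C1 outputs effort q/C1)
β6 |I1  (I1 outputs flow p/I1)
β0 |J1  (J1: bond 6 brought flow, rest push out)
β1 |TF1  (TF1 one-in-one-out from 0)
β4 |J2  (J2: last free bond brings effort in)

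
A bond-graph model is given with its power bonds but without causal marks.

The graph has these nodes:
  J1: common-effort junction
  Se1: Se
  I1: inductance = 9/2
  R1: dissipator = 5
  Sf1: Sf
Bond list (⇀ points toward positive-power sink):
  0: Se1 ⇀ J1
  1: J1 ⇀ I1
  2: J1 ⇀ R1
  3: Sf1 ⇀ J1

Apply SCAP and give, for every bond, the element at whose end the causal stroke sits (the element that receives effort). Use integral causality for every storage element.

#0 stroke→J1  (Se1 (Se) sets effort on bond)
#3 stroke→Sf1  (Sf1 fixes flow; stroke at Sf1)
#1 stroke→I1  (J1: bond 0 brought effort, rest push out)
#2 stroke→R1  (J1 effort already set via bond 0)

b0 |J1
b1 |I1
b2 |R1
b3 |Sf1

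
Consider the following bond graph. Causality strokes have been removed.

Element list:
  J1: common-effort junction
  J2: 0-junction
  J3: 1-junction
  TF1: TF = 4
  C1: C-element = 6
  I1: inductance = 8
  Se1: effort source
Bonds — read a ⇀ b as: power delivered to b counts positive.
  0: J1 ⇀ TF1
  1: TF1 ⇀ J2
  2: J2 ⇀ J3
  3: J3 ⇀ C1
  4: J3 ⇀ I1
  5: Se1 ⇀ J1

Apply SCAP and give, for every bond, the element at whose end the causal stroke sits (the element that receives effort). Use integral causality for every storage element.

b5 stroke at J1  (source Se1 imposes e)
b0 stroke at TF1  (0-jn J1 has e-setter on 5)
b1 stroke at J2  (TF1: transformer flips bond 0)
b2 stroke at J3  (J2: bond 1 brought effort, rest push out)
b3 stroke at J3  (prefer integral on C1)
b4 stroke at I1  (only one flow-in slot at J3)

bond 0 stroke at TF1
bond 1 stroke at J2
bond 2 stroke at J3
bond 3 stroke at J3
bond 4 stroke at I1
bond 5 stroke at J1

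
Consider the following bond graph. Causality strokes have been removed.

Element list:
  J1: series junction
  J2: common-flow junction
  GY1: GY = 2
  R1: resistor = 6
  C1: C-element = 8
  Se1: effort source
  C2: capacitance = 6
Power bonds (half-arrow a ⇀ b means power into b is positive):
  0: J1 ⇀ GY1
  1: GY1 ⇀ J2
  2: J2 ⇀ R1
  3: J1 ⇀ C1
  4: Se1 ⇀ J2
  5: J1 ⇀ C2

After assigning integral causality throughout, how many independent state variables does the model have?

2  (C1, C2 all integral)

#4 →J2  (Se1 (Se) sets effort on bond)
#3 →J1  (C1: C, integral causality)
#5 →J1  (C2 integral (e out))
#0 →GY1  (J1 needs exactly one f-in)
#1 →GY1  (GY1 both-in/both-out from 0)
#2 →J2  (common-f at J2 fixed by 1)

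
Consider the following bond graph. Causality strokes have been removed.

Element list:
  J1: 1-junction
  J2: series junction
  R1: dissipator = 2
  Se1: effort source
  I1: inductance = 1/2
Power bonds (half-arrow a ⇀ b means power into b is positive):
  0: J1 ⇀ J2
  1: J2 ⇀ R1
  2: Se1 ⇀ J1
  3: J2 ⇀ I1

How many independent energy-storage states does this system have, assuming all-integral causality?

1  (I1 all integral)

bond 2 →J1  (source Se1 imposes e)
bond 0 →J2  (closing 1-jn rule on J1)
bond 3 →I1  (I1 integral (f out))
bond 1 →J2  (J2 flow already set via bond 3)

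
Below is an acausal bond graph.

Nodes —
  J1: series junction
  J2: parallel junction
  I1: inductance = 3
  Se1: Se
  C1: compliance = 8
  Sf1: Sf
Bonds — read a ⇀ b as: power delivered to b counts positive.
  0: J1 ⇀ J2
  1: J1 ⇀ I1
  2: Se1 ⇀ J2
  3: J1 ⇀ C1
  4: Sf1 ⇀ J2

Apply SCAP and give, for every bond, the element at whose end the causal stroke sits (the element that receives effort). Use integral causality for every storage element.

bond 2 stroke→J2  (Se1: effort source, stroke at far end)
bond 4 stroke→Sf1  (Sf1 fixes flow; stroke at Sf1)
bond 0 stroke→J1  (J2 effort already set via bond 2)
bond 1 stroke→I1  (I1 integral (f out))
bond 3 stroke→J1  (J1 flow already set via bond 1)

β0 |J1
β1 |I1
β2 |J2
β3 |J1
β4 |Sf1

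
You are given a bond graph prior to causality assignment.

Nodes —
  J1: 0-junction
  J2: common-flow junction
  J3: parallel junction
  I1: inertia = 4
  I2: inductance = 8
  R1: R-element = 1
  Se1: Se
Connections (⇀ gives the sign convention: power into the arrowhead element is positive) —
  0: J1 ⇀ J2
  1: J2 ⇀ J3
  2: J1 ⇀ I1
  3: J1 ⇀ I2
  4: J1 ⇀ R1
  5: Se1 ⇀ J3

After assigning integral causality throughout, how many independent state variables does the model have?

β5 stroke→J3  (Se1: effort source, stroke at far end)
β1 stroke→J2  (J3 effort already set via bond 5)
β0 stroke→J1  (only one flow-in slot at J2)
β2 stroke→I1  (J1: bond 0 brought effort, rest push out)
β3 stroke→I2  (J1 effort already set via bond 0)
β4 stroke→R1  (J1 effort already set via bond 0)

2  (I1, I2 all integral)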